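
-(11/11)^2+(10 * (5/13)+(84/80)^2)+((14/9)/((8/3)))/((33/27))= 253163/57200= 4.43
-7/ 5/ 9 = -7/ 45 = -0.16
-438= -438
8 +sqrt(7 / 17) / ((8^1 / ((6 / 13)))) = 3 * sqrt(119) / 884 +8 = 8.04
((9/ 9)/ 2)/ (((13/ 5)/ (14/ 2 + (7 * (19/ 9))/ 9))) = 1750/ 1053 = 1.66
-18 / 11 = -1.64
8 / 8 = 1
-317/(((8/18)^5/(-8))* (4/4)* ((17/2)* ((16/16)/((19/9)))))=39516903/1088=36320.68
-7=-7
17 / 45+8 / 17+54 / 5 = 8911 / 765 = 11.65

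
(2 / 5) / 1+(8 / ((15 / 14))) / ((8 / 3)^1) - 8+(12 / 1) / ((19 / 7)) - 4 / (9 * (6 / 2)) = -1352 / 2565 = -0.53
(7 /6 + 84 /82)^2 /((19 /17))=4938857 /1149804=4.30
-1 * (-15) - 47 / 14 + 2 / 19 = 3125 / 266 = 11.75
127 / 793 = 0.16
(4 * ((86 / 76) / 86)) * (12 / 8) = 3 / 38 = 0.08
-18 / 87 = -6 / 29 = -0.21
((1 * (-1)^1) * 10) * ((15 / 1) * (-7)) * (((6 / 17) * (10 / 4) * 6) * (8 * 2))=1512000 / 17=88941.18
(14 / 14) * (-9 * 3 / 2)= -27 / 2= -13.50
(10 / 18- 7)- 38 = -400 / 9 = -44.44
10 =10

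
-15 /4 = -3.75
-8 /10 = -4 /5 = -0.80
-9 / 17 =-0.53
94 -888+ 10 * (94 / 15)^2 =-18058 / 45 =-401.29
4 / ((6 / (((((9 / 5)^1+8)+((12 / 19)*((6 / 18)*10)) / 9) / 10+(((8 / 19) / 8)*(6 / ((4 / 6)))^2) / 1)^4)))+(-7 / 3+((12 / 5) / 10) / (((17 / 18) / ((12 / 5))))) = 69655640247643688777 / 136271375409375000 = 511.15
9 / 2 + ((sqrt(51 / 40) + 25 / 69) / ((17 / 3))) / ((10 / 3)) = 9* sqrt(510) / 3400 + 1767 / 391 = 4.58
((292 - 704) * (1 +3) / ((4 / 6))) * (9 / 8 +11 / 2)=-16377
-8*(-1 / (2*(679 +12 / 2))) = 4 / 685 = 0.01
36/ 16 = 9/ 4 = 2.25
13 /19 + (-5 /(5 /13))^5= -7054554 /19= -371292.32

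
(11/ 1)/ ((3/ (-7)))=-77/ 3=-25.67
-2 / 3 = -0.67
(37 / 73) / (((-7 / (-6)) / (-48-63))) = -24642 / 511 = -48.22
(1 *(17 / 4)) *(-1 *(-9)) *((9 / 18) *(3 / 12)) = 153 / 32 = 4.78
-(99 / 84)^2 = -1089 / 784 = -1.39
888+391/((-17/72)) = -768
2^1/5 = 2/5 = 0.40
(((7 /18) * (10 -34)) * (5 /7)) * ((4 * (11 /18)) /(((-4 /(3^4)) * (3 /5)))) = 550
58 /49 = 1.18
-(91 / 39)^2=-49 / 9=-5.44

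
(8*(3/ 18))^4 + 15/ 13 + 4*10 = 46663/ 1053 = 44.31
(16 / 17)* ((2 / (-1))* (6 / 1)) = -192 / 17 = -11.29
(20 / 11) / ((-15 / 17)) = -68 / 33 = -2.06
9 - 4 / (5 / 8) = 13 / 5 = 2.60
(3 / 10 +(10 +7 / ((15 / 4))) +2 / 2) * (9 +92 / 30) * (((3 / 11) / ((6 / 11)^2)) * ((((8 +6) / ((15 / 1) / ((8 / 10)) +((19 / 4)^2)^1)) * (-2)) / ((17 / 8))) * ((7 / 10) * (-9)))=246629152 / 842775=292.64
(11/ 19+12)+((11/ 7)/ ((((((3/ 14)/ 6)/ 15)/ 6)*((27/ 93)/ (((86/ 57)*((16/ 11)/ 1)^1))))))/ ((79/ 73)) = 124612163/ 4503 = 27673.14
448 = 448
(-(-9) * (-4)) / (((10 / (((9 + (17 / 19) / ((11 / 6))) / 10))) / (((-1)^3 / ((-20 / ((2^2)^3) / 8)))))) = -2284416 / 26125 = -87.44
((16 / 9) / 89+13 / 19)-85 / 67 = -575576 / 1019673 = -0.56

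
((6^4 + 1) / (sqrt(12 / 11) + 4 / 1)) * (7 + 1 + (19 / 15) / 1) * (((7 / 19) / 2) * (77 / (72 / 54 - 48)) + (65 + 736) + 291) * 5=548455680619 / 31160 - 49859607329 * sqrt(33) / 62320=13005290.81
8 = 8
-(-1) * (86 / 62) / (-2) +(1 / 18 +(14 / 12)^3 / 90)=-373847 / 602640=-0.62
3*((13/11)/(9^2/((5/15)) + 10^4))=39/112673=0.00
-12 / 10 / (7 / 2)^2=-24 / 245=-0.10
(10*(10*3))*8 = 2400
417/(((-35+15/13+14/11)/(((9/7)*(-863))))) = 463153977/32606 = 14204.56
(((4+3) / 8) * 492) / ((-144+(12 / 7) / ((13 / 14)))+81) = -3731 / 530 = -7.04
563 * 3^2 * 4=20268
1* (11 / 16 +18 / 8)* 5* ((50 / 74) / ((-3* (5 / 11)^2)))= -28435 / 1776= -16.01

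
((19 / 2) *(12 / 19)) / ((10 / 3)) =9 / 5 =1.80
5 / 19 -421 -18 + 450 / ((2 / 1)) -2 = -4099 / 19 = -215.74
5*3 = 15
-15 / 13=-1.15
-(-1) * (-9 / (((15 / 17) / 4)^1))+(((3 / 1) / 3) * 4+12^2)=536 / 5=107.20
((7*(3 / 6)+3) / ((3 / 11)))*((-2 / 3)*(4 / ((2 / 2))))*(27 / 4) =-429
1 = 1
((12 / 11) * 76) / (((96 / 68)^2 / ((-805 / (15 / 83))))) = -73376233 / 396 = -185293.52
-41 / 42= -0.98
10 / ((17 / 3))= 30 / 17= 1.76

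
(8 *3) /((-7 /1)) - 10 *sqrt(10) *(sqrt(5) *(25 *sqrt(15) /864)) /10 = -24 /7 - 125 *sqrt(30) /864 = -4.22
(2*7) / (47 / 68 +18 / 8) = 119 / 25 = 4.76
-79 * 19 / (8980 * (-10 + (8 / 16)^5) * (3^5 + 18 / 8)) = 48032 / 702548055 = 0.00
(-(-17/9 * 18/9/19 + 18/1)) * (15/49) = -15220/2793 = -5.45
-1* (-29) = 29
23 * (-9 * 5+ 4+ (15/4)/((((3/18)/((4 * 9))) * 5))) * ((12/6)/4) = 2783/2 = 1391.50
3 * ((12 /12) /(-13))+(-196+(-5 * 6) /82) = -104786 /533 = -196.60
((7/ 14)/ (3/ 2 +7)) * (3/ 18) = 1/ 102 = 0.01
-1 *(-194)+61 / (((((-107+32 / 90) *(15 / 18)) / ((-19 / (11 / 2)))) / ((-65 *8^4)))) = -33315552214 / 52789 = -631107.85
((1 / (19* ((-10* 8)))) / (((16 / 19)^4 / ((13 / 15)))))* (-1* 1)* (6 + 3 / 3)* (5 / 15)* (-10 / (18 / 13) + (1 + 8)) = 624169 / 132710400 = 0.00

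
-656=-656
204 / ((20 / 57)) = 581.40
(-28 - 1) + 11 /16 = -453 /16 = -28.31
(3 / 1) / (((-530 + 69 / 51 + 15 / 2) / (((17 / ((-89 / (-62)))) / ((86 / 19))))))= -1021326 / 67810613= -0.02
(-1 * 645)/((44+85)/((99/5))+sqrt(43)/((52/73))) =287773200/2896481 - 62007660 * sqrt(43)/2896481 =-41.03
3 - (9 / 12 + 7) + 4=-3 / 4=-0.75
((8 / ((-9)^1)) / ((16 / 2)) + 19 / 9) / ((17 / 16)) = 32 / 17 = 1.88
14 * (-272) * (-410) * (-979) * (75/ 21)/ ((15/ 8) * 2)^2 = -3493698560/ 9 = -388188728.89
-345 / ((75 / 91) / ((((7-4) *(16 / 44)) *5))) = -25116 / 11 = -2283.27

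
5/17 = 0.29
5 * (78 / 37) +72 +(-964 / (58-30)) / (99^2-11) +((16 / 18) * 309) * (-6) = -3969403577 / 2535610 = -1565.46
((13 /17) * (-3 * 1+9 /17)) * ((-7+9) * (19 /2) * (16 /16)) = -10374 /289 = -35.90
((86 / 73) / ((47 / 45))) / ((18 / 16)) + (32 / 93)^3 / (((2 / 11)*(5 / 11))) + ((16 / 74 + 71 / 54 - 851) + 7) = -95413767583961 / 113456342310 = -840.97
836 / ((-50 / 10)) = -836 / 5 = -167.20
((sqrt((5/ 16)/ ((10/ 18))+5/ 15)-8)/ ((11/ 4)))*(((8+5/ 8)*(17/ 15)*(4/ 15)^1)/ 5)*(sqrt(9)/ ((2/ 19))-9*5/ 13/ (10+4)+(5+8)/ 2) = -46.47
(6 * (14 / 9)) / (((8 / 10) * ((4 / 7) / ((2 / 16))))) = 245 / 96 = 2.55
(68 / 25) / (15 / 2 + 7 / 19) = 2584 / 7475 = 0.35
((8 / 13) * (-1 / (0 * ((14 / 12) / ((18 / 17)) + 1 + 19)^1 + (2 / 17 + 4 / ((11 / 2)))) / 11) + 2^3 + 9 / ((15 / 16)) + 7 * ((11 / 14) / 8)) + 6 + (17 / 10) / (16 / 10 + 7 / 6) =169361903 / 6819280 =24.84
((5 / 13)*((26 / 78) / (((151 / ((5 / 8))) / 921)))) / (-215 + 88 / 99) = -0.00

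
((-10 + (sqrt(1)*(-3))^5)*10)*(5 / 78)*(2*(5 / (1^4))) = -1621.79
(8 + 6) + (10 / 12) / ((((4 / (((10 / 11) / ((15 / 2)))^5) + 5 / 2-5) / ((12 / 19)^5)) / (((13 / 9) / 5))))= 1356621334095082 / 96901522768547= 14.00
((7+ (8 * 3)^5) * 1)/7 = 7962631/7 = 1137518.71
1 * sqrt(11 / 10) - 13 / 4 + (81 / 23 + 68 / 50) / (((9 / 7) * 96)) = -1594951 / 496800 + sqrt(110) / 10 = -2.16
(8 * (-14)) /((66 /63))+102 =-54 /11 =-4.91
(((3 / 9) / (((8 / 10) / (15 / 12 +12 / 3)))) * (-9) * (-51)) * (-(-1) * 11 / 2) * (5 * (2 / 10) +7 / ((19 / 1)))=2297295 / 304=7556.89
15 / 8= 1.88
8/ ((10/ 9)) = 36/ 5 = 7.20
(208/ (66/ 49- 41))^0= 1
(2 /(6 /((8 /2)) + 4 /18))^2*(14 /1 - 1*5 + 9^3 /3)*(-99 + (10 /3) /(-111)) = -1196669376 /35557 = -33654.96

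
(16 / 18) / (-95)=-8 / 855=-0.01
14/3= 4.67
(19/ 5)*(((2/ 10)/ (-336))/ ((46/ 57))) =-361/ 128800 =-0.00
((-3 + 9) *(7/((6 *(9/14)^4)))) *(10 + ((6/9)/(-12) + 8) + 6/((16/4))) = 47059600/59049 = 796.96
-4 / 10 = -2 / 5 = -0.40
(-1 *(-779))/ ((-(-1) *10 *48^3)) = 779/ 1105920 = 0.00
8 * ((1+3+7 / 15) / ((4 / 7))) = 938 / 15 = 62.53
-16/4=-4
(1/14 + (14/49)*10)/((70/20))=41/49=0.84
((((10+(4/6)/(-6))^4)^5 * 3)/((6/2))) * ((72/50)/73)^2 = 15556794524653604766954926070541461235216/499908944686067697380625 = 31119256196591850.38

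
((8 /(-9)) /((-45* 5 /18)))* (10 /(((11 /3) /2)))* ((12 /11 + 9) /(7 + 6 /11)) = 2368 /4565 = 0.52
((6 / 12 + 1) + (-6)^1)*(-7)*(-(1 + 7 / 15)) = -231 / 5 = -46.20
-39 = -39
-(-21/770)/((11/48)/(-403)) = -29016/605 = -47.96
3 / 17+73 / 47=1382 / 799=1.73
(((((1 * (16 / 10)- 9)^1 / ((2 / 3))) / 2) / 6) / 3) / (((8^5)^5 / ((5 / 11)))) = -37 / 9973638011820690691325952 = -0.00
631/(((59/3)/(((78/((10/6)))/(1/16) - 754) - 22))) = -872.71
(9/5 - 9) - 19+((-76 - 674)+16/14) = -27127/35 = -775.06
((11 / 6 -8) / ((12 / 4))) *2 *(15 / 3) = -185 / 9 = -20.56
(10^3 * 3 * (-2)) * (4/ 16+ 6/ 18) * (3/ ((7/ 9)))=-13500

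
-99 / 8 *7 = -693 / 8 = -86.62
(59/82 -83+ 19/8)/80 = -26209/26240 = -1.00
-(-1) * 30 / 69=0.43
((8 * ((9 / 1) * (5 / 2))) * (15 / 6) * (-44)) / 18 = -1100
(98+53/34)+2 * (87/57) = 102.61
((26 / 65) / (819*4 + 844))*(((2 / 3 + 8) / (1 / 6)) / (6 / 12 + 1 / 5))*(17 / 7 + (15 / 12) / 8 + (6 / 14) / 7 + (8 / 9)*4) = 1137721 / 25436880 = 0.04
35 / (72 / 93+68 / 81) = 87885 / 4052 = 21.69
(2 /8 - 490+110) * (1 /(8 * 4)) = -1519 /128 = -11.87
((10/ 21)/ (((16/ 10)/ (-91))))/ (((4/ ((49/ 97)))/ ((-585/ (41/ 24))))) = 1171.25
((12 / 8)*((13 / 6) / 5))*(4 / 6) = 13 / 30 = 0.43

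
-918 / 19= -48.32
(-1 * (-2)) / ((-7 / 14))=-4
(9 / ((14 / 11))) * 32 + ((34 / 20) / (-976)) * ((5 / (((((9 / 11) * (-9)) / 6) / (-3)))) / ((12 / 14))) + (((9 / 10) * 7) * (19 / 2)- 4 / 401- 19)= 267.10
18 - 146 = -128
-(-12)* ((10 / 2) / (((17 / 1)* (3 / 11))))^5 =2013137500 / 115008417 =17.50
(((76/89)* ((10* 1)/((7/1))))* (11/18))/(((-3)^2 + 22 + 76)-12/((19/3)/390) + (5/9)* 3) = -3610/3052077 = -0.00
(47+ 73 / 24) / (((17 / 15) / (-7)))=-42035 / 136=-309.08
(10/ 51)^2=100/ 2601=0.04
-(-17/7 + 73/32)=0.15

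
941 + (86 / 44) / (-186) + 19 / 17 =65536741 / 69564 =942.11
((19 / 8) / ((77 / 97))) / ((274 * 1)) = 1843 / 168784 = 0.01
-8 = -8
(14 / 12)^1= 7 / 6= 1.17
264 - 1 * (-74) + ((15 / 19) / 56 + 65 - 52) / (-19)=6819161 / 20216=337.32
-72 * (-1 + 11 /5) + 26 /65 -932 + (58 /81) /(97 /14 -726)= -830105498 /815427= -1018.00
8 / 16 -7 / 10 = -1 / 5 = -0.20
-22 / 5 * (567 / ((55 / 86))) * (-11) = 1072764 / 25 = 42910.56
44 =44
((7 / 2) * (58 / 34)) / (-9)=-203 / 306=-0.66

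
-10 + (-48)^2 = 2294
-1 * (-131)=131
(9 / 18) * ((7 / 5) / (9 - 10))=-7 / 10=-0.70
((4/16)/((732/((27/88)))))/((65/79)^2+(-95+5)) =-56169/47879553920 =-0.00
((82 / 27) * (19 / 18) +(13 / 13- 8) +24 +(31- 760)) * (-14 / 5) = 2411318 / 1215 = 1984.62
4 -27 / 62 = 3.56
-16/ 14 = -8/ 7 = -1.14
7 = 7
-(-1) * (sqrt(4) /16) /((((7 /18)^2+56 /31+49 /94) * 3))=39339 /2340478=0.02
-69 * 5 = -345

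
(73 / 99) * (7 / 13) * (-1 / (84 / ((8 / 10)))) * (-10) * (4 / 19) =584 / 73359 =0.01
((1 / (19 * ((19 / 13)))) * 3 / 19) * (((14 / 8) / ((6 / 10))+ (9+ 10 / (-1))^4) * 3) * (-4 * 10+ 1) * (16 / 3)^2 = -508352 / 6859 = -74.11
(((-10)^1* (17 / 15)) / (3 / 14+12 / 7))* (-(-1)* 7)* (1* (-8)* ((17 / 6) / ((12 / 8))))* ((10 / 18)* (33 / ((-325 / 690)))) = -24194.88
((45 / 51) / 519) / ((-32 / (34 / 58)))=-5 / 160544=-0.00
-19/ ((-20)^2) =-19/ 400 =-0.05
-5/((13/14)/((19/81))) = -1330/1053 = -1.26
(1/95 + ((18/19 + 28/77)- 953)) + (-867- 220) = -2130419/1045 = -2038.68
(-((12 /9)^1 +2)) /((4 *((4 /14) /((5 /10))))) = -35 /24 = -1.46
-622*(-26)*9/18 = 8086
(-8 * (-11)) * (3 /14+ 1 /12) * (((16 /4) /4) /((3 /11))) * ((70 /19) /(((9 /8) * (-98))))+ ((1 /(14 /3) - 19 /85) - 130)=-1707841603 /12819870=-133.22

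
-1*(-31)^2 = -961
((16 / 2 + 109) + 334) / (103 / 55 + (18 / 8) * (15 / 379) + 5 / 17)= 639274460 / 3197641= 199.92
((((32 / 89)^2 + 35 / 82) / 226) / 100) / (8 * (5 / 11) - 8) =-1324411 / 234867155200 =-0.00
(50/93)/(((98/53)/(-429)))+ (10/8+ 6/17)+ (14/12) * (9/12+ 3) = -24533653/206584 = -118.76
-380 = -380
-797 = -797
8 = 8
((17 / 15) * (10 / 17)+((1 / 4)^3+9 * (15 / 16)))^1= 1751 / 192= 9.12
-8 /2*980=-3920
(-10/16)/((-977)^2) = -5/7636232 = -0.00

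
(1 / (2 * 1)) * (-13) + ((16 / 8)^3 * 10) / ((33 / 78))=4017 / 22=182.59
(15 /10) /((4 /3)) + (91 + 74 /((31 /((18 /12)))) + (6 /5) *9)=132067 /1240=106.51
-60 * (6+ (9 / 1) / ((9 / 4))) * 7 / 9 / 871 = -1400 / 2613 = -0.54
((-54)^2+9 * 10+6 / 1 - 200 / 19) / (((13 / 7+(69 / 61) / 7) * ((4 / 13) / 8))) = 38657.03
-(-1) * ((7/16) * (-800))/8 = -175/4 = -43.75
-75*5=-375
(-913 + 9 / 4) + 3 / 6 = -3641 / 4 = -910.25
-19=-19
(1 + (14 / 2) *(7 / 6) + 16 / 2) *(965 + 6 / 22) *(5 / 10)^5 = 546827 / 1056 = 517.83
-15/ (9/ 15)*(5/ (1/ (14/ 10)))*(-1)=175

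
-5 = -5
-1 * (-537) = 537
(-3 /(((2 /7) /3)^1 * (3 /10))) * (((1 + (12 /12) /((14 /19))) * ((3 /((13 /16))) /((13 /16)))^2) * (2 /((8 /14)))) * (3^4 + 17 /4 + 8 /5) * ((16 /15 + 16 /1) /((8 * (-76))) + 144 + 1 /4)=-607981575269376 /2713295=-224074999.32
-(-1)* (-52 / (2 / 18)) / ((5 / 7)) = -3276 / 5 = -655.20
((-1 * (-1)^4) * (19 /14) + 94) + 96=2641 /14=188.64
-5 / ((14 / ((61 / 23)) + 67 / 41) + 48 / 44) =-137555 / 220191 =-0.62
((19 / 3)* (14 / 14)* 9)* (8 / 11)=456 / 11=41.45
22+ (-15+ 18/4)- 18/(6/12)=-49/2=-24.50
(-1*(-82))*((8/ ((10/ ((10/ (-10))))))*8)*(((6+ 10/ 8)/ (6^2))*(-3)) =4756/ 15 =317.07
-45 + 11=-34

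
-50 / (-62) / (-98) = -25 / 3038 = -0.01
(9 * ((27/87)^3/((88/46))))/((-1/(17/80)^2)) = -0.01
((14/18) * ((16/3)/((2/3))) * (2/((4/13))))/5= 364/45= 8.09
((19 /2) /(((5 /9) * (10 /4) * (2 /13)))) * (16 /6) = 2964 /25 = 118.56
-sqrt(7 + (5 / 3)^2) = -2 * sqrt(22) / 3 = -3.13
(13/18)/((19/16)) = 104/171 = 0.61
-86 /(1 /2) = -172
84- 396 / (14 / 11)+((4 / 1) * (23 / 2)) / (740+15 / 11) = -1851844 / 8155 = -227.08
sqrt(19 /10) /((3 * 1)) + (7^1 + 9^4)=sqrt(190) /30 + 6568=6568.46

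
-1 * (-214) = 214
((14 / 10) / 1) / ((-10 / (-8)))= 28 / 25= 1.12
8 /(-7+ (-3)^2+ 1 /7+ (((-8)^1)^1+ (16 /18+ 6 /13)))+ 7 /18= -92099 /66438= -1.39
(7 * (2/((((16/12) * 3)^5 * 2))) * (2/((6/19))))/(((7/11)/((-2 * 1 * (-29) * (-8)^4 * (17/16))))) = 103037/6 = 17172.83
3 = 3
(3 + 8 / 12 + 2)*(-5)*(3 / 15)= -17 / 3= -5.67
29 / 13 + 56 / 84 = 113 / 39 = 2.90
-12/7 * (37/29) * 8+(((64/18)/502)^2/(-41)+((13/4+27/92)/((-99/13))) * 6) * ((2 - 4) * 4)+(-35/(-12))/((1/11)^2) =15377194681404247/42982618480956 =357.75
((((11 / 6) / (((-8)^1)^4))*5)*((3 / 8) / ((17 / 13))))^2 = 511225 / 1241245548544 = 0.00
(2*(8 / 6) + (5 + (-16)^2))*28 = 7382.67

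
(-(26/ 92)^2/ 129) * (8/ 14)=-169/ 477687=-0.00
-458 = -458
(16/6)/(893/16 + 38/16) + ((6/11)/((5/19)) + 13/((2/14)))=14304407/153615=93.12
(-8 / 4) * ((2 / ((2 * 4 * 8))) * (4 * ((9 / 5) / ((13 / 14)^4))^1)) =-86436 / 142805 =-0.61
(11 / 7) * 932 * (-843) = -8642436 / 7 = -1234633.71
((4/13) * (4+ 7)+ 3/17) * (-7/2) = -5509/442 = -12.46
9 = 9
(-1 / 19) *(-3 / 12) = 1 / 76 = 0.01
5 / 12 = 0.42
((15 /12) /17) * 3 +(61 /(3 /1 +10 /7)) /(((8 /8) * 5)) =2.98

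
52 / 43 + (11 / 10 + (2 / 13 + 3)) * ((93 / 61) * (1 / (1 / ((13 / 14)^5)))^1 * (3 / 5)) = 39254614243 / 10076516800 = 3.90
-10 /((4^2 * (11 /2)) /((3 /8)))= -15 /352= -0.04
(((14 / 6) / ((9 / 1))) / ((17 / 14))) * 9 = 98 / 51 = 1.92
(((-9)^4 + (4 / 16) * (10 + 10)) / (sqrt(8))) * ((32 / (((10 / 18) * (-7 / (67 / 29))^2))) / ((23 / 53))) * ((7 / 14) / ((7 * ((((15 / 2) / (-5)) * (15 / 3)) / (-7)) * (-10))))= -382570536 * sqrt(2) / 2417875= -223.77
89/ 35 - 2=19/ 35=0.54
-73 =-73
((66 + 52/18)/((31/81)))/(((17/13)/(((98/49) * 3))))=14040/17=825.88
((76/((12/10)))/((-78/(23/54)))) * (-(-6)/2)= -2185/2106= -1.04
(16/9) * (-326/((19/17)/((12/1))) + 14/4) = -1063000/171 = -6216.37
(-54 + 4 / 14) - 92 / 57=-22076 / 399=-55.33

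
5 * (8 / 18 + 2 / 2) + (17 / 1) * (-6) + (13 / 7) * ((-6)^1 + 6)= -853 / 9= -94.78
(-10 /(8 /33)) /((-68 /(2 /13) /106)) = 8745 /884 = 9.89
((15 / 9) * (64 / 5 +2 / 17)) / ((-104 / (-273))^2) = 80703 / 544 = 148.35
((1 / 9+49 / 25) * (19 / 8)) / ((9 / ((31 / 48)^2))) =4254347 / 18662400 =0.23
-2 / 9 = -0.22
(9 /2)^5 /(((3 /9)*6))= 59049 /64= 922.64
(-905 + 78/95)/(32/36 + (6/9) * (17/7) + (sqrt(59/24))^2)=-43292088/237785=-182.06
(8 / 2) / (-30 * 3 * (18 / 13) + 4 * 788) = 0.00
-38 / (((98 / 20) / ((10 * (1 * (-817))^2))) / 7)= -2536458200 / 7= -362351171.43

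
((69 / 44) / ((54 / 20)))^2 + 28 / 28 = 52429 / 39204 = 1.34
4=4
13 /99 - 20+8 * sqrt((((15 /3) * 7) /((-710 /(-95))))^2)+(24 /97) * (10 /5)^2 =18.59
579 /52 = 11.13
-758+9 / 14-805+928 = -634.36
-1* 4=-4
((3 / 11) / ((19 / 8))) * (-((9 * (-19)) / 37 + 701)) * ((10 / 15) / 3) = -412256 / 23199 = -17.77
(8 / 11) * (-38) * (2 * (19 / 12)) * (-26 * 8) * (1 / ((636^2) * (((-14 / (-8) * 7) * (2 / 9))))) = 75088 / 4542153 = 0.02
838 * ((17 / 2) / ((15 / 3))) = 1424.60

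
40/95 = 8/19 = 0.42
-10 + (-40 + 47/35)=-1703/35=-48.66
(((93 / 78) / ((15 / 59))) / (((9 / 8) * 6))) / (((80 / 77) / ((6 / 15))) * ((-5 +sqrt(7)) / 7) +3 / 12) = -27295688728 / 39479713065 - 1261863680 * sqrt(7) / 7895942613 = -1.11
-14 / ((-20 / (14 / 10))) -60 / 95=0.35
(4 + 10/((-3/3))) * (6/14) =-18/7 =-2.57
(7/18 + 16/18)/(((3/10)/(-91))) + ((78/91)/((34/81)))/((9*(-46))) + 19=-54477977/147798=-368.60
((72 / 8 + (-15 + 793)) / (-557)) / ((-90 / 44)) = 17314 / 25065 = 0.69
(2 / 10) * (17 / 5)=17 / 25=0.68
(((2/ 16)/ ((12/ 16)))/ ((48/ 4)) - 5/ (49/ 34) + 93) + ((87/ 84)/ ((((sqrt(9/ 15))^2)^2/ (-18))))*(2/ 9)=91771/ 1176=78.04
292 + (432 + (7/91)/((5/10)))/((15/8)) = 101884/195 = 522.48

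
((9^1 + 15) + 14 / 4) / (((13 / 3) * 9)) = 55 / 78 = 0.71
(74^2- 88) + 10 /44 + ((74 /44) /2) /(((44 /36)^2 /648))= 15314489 /2662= 5753.00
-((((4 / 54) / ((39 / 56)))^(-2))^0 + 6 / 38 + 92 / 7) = -1902 / 133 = -14.30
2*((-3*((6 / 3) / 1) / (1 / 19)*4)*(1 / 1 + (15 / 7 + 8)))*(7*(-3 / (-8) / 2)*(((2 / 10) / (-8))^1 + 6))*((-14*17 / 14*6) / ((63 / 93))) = 839980557 / 70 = 11999722.24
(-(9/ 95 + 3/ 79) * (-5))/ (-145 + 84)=-996/ 91561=-0.01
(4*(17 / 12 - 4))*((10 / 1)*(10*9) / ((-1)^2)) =-9300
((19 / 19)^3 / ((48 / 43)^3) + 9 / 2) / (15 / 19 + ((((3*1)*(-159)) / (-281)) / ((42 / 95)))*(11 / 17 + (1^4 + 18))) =366700400311 / 5355942912000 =0.07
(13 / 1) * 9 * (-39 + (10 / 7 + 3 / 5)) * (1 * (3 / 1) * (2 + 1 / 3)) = -151398 / 5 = -30279.60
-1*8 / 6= -4 / 3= -1.33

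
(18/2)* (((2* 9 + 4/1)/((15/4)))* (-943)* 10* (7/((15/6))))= -6970656/5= -1394131.20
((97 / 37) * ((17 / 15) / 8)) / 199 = 1649 / 883560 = 0.00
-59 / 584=-0.10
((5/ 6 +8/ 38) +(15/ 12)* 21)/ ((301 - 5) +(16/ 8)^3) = 6223/ 69312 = 0.09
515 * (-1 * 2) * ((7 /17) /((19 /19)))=-7210 /17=-424.12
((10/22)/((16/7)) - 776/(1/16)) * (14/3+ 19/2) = -185740385/1056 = -175890.52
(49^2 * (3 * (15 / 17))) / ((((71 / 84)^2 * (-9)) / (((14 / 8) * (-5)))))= 741188700 / 85697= 8648.95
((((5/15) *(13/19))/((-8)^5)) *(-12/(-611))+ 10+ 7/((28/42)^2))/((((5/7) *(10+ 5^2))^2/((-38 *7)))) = -1318610937/120320000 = -10.96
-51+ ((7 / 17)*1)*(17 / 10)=-503 / 10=-50.30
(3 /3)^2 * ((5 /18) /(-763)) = -0.00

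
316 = 316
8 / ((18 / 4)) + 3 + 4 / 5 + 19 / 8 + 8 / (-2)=1423 / 360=3.95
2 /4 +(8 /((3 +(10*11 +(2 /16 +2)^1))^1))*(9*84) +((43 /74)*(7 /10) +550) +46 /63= 8647102451 /14312340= 604.17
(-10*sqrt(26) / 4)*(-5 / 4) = 25*sqrt(26) / 8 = 15.93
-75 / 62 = -1.21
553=553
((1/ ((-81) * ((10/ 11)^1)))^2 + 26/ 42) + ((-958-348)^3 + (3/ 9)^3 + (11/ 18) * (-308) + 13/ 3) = -10230518482635653/ 4592700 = -2227560799.23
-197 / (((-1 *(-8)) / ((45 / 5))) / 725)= -1285425 / 8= -160678.12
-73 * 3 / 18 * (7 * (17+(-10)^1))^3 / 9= -8588377 / 54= -159044.02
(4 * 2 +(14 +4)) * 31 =806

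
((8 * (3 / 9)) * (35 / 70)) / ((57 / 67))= 1.57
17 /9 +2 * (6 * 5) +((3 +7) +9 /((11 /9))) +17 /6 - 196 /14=13481 /198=68.09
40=40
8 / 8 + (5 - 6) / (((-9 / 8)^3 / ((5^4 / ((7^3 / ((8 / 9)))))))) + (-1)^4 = 7060846 / 2250423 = 3.14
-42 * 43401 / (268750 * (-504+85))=911421 / 56303125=0.02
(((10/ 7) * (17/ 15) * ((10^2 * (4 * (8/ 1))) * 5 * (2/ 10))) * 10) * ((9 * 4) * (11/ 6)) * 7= 23936000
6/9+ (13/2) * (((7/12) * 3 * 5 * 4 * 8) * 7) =38222/3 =12740.67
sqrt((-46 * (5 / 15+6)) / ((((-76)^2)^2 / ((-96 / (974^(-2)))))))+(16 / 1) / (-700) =-4 / 175+487 * sqrt(437) / 361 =28.18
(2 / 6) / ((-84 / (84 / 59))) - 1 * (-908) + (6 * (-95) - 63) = 48674 / 177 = 274.99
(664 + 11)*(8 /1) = 5400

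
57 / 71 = 0.80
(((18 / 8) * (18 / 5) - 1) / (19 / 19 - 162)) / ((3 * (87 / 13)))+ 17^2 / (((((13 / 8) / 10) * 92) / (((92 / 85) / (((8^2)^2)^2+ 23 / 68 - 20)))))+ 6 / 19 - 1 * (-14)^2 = -286066678864862351 / 1461862808994770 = -195.69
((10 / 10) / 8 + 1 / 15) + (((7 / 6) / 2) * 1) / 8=127 / 480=0.26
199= 199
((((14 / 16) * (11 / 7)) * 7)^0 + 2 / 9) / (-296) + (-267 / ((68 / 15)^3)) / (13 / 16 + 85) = -674350289 / 17970142536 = -0.04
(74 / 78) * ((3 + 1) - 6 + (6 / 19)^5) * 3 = -182943614 / 32189287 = -5.68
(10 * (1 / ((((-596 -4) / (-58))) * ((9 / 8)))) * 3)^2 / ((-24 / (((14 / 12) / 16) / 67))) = -5887 / 19537200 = -0.00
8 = 8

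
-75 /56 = -1.34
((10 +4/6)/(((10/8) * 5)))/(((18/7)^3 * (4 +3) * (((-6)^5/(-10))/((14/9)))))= 686/23914845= 0.00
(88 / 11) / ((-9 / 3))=-2.67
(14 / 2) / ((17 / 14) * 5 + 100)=98 / 1485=0.07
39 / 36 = 13 / 12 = 1.08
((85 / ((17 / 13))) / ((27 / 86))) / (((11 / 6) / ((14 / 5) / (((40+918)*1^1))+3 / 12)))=1354457 / 47421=28.56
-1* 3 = -3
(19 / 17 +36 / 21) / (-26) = -337 / 3094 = -0.11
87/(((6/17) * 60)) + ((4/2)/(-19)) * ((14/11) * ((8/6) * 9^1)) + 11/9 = 280111/75240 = 3.72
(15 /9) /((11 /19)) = 95 /33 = 2.88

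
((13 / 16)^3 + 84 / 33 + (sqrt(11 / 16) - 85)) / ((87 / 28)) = -25836335 / 979968 + 7 * sqrt(11) / 87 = -26.10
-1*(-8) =8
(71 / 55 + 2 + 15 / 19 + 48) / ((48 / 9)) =20409 / 2090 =9.77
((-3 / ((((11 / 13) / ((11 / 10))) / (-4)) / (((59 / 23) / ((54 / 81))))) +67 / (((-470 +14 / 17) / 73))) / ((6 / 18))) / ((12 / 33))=1501381959 / 3668960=409.21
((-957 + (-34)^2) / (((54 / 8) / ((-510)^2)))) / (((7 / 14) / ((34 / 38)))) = 782149600 / 57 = 13721922.81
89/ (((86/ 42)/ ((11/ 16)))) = 20559/ 688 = 29.88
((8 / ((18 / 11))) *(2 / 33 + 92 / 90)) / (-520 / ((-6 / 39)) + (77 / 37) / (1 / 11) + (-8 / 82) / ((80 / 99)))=13009792 / 8362446237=0.00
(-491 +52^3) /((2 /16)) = 1120936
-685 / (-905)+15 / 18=1727 / 1086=1.59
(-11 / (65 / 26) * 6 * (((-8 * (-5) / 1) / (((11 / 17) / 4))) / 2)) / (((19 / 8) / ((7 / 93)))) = -60928 / 589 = -103.44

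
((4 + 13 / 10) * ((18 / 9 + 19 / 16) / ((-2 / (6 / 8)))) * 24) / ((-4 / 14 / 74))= 6300693 / 160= 39379.33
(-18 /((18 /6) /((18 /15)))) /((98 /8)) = -144 /245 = -0.59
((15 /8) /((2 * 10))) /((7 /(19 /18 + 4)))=13 /192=0.07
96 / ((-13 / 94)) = -9024 / 13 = -694.15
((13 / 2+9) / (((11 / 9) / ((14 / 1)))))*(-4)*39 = -304668 / 11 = -27697.09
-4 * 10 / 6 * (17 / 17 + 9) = -200 / 3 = -66.67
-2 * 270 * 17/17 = -540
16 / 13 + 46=614 / 13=47.23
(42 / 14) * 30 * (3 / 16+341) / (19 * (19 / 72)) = 2210895 / 361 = 6124.36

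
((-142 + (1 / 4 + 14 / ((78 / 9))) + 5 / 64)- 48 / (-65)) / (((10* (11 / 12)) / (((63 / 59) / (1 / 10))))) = -109537407 / 674960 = -162.29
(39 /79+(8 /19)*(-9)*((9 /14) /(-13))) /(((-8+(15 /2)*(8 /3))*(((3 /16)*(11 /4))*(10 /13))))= 22552 /157605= 0.14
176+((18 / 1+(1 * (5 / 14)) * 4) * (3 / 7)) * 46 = 27392 / 49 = 559.02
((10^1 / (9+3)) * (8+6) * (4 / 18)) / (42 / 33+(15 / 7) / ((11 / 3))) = 490 / 351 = 1.40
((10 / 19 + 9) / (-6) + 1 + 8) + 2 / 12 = 144 / 19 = 7.58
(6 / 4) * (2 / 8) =3 / 8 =0.38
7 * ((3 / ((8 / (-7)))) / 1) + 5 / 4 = -137 / 8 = -17.12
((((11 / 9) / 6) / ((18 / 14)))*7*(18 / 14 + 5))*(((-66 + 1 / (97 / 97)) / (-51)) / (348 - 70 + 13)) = 110110 / 3606363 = 0.03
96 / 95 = 1.01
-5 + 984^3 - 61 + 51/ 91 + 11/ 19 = 1647328677872/ 1729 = 952763839.14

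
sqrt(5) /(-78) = -sqrt(5) /78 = -0.03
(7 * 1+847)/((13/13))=854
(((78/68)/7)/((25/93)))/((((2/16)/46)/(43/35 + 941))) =22008461904/104125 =211365.78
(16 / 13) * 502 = 8032 / 13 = 617.85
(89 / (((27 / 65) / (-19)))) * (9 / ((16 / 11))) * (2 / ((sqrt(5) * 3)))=-241813 * sqrt(5) / 72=-7509.87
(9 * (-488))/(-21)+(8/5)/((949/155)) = 1391072/6643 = 209.40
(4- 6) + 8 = 6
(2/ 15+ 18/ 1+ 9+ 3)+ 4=512/ 15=34.13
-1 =-1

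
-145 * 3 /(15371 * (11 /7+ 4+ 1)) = -3045 /707066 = -0.00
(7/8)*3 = 21/8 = 2.62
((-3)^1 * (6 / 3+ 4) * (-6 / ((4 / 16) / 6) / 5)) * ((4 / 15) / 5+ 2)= 133056 / 125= 1064.45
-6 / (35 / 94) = -564 / 35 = -16.11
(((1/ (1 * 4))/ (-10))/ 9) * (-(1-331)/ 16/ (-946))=1/ 16512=0.00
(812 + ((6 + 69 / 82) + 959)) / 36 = 145783 / 2952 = 49.38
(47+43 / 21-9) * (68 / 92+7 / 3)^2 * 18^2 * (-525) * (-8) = 272144908800 / 529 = 514451623.44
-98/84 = -7/6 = -1.17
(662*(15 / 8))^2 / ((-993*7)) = -24825 / 112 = -221.65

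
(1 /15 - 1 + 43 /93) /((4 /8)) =-146 /155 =-0.94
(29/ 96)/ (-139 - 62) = -29/ 19296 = -0.00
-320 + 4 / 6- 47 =-1099 / 3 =-366.33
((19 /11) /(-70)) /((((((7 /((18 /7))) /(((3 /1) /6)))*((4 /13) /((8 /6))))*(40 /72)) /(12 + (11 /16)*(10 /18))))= -1321203 /3018400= -0.44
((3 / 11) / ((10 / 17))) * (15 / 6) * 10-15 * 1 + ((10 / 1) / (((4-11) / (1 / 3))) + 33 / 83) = -133739 / 38346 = -3.49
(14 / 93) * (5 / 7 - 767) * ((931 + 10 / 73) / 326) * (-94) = 11424358056 / 368869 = 30971.32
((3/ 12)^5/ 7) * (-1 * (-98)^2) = -343/ 256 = -1.34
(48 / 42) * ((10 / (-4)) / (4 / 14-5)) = 20 / 33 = 0.61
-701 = -701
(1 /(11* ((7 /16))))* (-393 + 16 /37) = -33200 /407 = -81.57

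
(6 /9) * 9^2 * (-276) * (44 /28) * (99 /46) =-352836 /7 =-50405.14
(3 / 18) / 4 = 1 / 24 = 0.04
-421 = -421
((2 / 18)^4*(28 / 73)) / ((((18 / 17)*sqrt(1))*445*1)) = 238 / 1918206765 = 0.00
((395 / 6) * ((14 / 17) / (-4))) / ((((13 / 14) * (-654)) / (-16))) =-77420 / 216801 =-0.36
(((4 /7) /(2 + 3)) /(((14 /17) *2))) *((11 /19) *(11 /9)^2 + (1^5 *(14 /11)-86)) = -24135019 /4147605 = -5.82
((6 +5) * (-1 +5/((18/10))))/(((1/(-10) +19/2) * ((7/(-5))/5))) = -22000/2961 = -7.43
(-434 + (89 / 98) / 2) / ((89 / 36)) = -764775 / 4361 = -175.37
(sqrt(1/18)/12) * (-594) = -33 * sqrt(2)/4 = -11.67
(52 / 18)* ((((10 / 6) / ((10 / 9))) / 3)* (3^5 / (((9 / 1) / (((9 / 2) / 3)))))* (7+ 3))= 585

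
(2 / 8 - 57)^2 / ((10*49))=51529 / 7840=6.57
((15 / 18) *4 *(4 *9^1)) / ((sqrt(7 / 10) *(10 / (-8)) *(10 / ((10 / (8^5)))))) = -3 *sqrt(70) / 7168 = -0.00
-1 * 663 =-663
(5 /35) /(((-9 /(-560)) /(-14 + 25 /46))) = -24760 /207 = -119.61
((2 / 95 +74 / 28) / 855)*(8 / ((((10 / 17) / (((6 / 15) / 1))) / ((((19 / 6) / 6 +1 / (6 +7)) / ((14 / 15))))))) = 5681791 / 517403250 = 0.01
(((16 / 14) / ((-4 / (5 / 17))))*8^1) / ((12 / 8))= -0.45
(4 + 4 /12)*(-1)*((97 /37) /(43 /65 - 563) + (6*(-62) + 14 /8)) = 6509636783 /4057272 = 1604.44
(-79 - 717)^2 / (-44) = -158404 / 11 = -14400.36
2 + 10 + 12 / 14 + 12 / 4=111 / 7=15.86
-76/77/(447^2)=-76/15385293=-0.00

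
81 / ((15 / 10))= 54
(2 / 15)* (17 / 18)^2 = 289 / 2430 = 0.12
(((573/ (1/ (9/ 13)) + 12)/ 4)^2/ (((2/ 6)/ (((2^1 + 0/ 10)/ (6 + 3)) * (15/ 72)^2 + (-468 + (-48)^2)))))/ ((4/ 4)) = 14926125123217/ 259584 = 57500173.83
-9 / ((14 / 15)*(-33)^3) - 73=-1360277 / 18634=-73.00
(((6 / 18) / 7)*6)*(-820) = -234.29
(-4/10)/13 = -2/65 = -0.03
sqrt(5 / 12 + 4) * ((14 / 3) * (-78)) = -182 * sqrt(159) / 3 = -764.98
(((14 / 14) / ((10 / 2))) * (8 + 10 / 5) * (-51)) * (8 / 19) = -816 / 19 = -42.95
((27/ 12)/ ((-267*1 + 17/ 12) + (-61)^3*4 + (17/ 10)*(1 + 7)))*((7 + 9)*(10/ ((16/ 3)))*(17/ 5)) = -810/ 3205327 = -0.00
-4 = -4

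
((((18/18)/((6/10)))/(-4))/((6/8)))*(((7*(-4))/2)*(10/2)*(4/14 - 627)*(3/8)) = -109675/12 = -9139.58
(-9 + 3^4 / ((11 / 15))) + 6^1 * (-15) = 126 / 11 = 11.45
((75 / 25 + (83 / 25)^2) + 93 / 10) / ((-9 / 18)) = -29153 / 625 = -46.64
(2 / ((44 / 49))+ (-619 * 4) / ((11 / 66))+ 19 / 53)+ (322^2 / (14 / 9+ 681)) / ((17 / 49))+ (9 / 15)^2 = -43882254426261 / 3044163650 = -14415.21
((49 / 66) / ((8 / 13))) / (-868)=-91 / 65472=-0.00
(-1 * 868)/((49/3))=-372/7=-53.14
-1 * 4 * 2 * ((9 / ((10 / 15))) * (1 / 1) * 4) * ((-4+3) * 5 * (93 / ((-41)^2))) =200880 / 1681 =119.50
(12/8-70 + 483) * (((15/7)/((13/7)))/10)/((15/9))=7461/260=28.70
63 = 63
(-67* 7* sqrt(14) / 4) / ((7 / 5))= -313.36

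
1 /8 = 0.12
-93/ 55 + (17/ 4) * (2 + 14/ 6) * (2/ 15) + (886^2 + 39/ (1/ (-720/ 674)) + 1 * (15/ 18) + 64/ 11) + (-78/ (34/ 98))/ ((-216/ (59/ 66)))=53424968514691/ 68060520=784962.68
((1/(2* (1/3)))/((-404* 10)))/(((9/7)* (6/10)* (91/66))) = -11/31512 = -0.00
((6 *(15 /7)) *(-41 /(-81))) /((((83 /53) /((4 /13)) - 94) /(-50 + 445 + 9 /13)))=-447116480 /15437331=-28.96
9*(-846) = -7614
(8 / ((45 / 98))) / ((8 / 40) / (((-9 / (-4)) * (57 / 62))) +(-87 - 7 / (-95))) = -1176 / 5861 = -0.20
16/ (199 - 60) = 16/ 139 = 0.12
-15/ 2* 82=-615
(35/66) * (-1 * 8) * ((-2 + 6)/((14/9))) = -120/11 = -10.91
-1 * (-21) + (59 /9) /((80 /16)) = 1004 /45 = 22.31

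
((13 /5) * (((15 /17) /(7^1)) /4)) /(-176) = -39 /83776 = -0.00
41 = 41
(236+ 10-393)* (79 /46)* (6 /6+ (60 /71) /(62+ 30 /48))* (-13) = 1814194473 /545422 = 3326.22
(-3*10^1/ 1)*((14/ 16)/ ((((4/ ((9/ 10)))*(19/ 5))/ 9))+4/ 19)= -12345/ 608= -20.30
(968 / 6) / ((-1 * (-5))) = 484 / 15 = 32.27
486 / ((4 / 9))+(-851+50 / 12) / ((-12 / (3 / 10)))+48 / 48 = 267761 / 240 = 1115.67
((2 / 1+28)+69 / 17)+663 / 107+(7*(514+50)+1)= 7256455 / 1819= 3989.26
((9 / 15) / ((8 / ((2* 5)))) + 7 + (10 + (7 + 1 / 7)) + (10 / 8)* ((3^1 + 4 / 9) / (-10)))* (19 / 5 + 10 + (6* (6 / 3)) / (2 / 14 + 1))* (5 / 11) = 332883 / 1232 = 270.20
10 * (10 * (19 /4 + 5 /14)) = 3575 /7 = 510.71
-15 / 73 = -0.21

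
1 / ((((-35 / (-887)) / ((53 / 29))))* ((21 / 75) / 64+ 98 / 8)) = 15043520 / 3980221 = 3.78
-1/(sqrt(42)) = -sqrt(42)/42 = -0.15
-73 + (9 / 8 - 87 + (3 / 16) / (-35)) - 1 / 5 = -17817 / 112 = -159.08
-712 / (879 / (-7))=4984 / 879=5.67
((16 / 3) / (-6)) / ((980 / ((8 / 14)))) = -8 / 15435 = -0.00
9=9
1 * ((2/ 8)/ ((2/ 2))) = 0.25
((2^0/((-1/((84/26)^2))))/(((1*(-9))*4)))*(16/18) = 0.26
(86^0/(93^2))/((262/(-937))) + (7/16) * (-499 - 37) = -265693424/1133019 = -234.50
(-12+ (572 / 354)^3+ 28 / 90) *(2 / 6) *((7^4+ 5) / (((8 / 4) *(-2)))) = 41527516291 / 27726165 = 1497.77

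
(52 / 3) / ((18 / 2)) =52 / 27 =1.93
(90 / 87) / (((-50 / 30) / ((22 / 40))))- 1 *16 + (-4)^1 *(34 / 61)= -328519 / 17690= -18.57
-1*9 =-9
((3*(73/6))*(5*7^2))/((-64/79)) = -1412915/128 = -11038.40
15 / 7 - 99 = -96.86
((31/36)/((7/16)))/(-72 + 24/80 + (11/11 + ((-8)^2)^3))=1240/165106179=0.00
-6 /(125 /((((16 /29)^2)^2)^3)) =-1688849860263936 /44226847900683630125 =-0.00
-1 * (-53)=53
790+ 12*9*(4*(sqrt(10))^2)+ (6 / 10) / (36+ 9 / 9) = 945353 / 185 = 5110.02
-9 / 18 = -1 / 2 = -0.50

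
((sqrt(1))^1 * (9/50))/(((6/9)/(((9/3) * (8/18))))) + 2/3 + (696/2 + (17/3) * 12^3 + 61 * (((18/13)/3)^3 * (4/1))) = 1674940469/164775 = 10165.02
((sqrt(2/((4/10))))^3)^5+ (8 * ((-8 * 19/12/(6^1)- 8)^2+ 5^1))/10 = 34744/405+ 78125 * sqrt(5) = 174778.60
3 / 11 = 0.27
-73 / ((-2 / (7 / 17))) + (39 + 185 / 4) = 6819 / 68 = 100.28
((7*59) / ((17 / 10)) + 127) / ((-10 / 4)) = -12578 / 85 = -147.98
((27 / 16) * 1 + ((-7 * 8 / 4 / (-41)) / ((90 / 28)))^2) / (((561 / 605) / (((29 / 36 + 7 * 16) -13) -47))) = 1934755374541 / 19999327680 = 96.74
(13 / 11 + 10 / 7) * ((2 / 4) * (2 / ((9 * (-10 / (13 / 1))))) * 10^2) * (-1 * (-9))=-26130 / 77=-339.35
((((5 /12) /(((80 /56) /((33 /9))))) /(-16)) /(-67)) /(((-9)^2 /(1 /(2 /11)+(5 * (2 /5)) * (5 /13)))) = 0.00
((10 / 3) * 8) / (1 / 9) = 240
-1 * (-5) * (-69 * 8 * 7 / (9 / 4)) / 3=-25760 / 9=-2862.22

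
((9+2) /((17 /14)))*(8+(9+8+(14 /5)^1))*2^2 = 85624 /85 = 1007.34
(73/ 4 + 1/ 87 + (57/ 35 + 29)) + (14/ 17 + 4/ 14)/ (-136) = 24580757/ 502860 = 48.88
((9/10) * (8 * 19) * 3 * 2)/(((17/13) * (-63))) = -5928/595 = -9.96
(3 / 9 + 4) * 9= 39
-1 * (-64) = 64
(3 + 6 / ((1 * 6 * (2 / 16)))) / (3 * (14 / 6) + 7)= 11 / 14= 0.79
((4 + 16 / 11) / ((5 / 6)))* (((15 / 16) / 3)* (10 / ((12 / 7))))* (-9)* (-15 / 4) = 402.70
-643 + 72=-571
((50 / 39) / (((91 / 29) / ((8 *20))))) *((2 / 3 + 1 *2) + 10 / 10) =2552000 / 10647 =239.69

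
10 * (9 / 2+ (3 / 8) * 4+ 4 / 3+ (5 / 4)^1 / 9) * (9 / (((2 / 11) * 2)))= 1849.38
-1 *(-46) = 46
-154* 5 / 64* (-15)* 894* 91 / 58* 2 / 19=234909675 / 8816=26645.83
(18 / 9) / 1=2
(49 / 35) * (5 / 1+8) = 18.20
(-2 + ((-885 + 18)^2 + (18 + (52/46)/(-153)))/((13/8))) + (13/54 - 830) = 126744028591/274482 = 461757.16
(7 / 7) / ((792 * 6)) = 1 / 4752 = 0.00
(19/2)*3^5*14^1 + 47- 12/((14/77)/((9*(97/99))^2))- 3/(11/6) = 299554/11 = 27232.18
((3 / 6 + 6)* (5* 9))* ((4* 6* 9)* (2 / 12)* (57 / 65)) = 9234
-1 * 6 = -6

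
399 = 399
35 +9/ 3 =38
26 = 26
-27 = -27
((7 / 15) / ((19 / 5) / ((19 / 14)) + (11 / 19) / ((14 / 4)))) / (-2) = -0.08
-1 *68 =-68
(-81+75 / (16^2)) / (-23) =20661 / 5888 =3.51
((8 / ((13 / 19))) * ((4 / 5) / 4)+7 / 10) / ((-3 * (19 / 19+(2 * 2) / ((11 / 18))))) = -0.13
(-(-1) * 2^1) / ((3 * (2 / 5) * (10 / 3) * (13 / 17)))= 17 / 26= 0.65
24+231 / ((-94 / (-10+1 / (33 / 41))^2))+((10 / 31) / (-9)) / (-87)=-4128009769 / 25098282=-164.47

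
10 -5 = 5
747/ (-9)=-83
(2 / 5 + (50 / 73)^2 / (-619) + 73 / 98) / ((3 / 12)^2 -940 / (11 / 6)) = -162740002568 / 72920325364355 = -0.00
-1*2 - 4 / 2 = -4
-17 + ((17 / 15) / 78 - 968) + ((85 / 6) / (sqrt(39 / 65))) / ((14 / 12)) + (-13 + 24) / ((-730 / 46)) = -84186811 / 85410 + 85 * sqrt(15) / 21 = -970.00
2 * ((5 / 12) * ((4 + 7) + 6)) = 85 / 6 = 14.17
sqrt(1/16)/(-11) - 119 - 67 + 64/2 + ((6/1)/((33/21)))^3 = -523665/5324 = -98.36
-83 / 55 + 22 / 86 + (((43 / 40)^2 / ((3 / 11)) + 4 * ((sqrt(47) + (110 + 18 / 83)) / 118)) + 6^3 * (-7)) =-16735925027621 / 11118148800 + 2 * sqrt(47) / 59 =-1505.05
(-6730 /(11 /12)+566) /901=-74534 /9911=-7.52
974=974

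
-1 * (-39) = 39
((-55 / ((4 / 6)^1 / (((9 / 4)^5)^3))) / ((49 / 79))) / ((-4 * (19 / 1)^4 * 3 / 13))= 11629760596366248765 / 54852994432237568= 212.02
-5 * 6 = -30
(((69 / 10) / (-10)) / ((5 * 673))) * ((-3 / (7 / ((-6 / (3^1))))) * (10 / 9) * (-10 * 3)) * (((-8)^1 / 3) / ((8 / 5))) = -0.01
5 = 5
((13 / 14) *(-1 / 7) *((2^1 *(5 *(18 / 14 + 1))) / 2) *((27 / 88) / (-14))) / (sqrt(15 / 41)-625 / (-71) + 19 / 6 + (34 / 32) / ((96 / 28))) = 663408982080 / 244590988320973-14494851072 *sqrt(615) / 2690500871530703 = 0.00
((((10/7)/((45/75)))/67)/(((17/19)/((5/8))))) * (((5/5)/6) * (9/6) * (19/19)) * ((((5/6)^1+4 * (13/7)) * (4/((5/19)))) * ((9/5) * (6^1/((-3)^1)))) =-626335/223244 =-2.81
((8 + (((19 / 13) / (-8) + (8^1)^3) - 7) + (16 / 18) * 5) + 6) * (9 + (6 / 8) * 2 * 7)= 489773 / 48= 10203.60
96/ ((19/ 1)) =96/ 19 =5.05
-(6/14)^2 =-9/49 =-0.18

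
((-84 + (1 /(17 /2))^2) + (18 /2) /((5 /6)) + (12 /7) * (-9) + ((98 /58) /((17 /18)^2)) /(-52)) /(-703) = 338058341 /2680788565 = 0.13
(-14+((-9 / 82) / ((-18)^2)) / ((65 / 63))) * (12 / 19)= -895461 / 101270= -8.84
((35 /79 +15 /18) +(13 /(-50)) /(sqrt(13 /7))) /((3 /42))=4235 /237 - 7 *sqrt(91) /25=15.20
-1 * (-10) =10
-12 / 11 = -1.09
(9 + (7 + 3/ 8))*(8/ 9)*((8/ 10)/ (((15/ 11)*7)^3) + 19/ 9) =1601435569/ 52093125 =30.74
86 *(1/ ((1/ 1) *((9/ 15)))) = 430/ 3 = 143.33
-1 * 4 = -4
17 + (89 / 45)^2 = 42346 / 2025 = 20.91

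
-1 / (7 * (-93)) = 1 / 651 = 0.00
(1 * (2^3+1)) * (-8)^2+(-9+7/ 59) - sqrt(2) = 33460/ 59 - sqrt(2) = 565.70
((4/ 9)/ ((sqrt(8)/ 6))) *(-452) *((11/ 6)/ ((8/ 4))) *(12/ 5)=-9944 *sqrt(2)/ 15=-937.53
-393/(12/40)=-1310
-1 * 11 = -11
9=9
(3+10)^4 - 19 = 28542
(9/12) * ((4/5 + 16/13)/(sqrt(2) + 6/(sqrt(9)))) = 99/65- 99 * sqrt(2)/130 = 0.45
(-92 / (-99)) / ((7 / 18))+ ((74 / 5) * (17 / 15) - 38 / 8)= 332939 / 23100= 14.41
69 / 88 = 0.78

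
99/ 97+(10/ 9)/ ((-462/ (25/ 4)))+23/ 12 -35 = -12937789/ 403326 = -32.08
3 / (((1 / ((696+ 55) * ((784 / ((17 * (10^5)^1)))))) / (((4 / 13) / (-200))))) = -110397 / 69062500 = -0.00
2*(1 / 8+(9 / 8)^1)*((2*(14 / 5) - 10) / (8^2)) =-11 / 64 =-0.17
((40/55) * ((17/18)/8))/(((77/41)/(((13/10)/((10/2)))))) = 9061/762300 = 0.01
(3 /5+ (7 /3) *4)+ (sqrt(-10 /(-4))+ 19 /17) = sqrt(10) /2+ 2818 /255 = 12.63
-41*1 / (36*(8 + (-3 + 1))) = -41 / 216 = -0.19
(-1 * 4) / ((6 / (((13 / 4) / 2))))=-13 / 12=-1.08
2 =2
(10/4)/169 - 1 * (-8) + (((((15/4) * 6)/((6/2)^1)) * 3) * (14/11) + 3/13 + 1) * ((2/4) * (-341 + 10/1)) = -9174157/1859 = -4935.00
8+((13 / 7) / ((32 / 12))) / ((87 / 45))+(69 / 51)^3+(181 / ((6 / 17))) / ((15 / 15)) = 12534637439 / 23936136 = 523.67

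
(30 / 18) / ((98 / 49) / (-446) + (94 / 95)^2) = 10062875 / 5884209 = 1.71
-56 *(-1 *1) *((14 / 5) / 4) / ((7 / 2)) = 56 / 5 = 11.20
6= 6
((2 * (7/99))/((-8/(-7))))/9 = 49/3564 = 0.01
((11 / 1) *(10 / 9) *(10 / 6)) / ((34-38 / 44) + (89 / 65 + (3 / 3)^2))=786500 / 1370871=0.57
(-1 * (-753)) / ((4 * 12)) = 251 / 16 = 15.69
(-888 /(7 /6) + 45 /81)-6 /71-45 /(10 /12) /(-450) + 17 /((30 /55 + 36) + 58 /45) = -760.10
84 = 84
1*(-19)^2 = 361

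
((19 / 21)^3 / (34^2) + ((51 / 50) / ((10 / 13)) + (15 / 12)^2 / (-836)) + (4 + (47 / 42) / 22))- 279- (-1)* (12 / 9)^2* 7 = -1168777335684737 / 4474989288000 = -261.18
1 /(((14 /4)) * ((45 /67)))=134 /315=0.43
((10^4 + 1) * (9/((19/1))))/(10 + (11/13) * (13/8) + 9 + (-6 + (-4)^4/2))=720072/21641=33.27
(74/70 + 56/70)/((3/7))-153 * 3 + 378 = -230/3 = -76.67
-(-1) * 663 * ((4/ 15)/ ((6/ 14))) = 6188/ 15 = 412.53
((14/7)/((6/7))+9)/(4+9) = 34/39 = 0.87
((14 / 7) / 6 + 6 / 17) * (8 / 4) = 70 / 51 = 1.37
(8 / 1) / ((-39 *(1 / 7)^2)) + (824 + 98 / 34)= 541559 / 663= 816.83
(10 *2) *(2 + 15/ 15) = 60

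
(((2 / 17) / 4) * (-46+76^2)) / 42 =955 / 238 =4.01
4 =4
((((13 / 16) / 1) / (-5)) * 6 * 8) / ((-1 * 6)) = 13 / 10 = 1.30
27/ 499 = 0.05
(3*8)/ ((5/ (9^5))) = 1417176/ 5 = 283435.20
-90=-90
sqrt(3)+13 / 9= 3.18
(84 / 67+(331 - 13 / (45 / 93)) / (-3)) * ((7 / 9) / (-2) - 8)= 22791487 / 27135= 839.93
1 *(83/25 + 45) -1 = 1183/25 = 47.32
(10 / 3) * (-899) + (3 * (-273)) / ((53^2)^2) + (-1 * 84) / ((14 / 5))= -71645569937 / 23671443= -3026.67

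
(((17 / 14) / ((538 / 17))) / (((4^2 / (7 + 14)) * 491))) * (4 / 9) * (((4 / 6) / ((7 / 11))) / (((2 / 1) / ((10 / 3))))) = 15895 / 199703448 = 0.00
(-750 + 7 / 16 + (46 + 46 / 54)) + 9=-299683 / 432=-693.71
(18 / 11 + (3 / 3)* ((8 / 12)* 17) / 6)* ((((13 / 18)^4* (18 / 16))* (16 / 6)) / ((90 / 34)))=169452413 / 155889360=1.09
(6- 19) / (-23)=13 / 23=0.57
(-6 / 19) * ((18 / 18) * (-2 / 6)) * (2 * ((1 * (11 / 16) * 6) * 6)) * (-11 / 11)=-99 / 19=-5.21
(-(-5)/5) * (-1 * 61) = -61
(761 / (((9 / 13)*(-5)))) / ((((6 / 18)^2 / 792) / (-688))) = 5390656128 / 5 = 1078131225.60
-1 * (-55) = 55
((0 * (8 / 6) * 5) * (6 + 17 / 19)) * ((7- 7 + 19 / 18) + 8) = 0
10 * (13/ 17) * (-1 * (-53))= 6890/ 17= 405.29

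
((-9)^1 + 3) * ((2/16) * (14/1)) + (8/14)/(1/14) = -2.50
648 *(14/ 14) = 648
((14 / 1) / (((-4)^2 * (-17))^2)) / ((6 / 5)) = 35 / 221952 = 0.00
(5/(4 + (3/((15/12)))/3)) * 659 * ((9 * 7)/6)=115325/16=7207.81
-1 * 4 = -4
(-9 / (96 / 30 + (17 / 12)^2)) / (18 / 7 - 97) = 45360 / 2478089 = 0.02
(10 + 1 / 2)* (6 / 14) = 9 / 2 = 4.50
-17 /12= -1.42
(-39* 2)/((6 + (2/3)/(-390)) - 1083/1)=22815/315023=0.07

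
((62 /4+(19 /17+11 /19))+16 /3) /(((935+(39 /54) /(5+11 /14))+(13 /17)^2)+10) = 180371853 /7571235710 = 0.02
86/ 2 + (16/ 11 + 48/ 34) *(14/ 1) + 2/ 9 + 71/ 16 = 2363957/ 26928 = 87.79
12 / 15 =4 / 5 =0.80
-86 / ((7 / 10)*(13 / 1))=-860 / 91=-9.45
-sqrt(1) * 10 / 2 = -5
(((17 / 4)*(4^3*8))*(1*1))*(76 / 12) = 41344 / 3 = 13781.33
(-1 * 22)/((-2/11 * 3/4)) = 484/3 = 161.33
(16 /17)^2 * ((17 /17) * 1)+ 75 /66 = 12857 /6358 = 2.02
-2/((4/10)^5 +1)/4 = -3125/6314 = -0.49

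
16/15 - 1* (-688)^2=-7100144/15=-473342.93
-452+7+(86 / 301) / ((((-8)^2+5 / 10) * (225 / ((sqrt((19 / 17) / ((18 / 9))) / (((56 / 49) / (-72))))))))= -445.00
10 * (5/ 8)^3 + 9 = 2929/ 256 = 11.44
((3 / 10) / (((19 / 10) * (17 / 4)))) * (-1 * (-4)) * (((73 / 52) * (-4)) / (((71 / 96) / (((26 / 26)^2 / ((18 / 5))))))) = -0.31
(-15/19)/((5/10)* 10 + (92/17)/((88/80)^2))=-2057/24681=-0.08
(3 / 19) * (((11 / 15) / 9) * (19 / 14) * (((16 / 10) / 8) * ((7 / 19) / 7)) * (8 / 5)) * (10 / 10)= 44 / 149625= 0.00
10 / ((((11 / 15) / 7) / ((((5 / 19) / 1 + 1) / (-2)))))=-12600 / 209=-60.29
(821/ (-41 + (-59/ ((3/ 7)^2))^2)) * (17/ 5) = 0.03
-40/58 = -20/29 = -0.69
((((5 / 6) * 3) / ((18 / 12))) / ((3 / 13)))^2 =4225 / 81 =52.16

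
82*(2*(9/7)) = 210.86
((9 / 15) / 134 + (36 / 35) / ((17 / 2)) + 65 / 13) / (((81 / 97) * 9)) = 7927907 / 11624634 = 0.68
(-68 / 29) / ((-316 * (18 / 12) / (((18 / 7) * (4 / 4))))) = 204 / 16037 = 0.01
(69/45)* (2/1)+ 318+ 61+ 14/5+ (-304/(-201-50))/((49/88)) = 71403407/184485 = 387.04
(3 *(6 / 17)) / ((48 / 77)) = 231 / 136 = 1.70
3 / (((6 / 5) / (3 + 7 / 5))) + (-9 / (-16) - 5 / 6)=515 / 48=10.73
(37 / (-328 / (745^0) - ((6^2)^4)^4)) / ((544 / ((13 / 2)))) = -481 / 8659023287621684162218783232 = -0.00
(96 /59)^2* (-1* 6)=-55296 /3481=-15.89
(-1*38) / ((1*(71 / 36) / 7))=-9576 / 71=-134.87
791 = 791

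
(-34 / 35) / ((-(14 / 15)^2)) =765 / 686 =1.12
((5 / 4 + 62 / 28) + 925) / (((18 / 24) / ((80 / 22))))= 1039880 / 231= 4501.65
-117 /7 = -16.71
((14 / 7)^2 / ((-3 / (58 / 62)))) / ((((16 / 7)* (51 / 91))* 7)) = -2639 / 18972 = -0.14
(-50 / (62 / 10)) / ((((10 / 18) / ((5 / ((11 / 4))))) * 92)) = -0.29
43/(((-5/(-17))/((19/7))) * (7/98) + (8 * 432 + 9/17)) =27778/2232923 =0.01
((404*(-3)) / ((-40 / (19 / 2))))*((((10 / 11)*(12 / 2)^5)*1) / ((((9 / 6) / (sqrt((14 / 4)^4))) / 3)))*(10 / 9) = 609320880 / 11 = 55392807.27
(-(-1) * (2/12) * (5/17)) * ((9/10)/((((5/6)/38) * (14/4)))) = 342/595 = 0.57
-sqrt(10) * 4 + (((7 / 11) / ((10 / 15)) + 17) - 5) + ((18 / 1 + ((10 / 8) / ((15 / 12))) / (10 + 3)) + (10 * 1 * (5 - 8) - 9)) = -4 * sqrt(10) - 2279 / 286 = -20.62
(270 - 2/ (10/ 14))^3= 2384621056/ 125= 19076968.45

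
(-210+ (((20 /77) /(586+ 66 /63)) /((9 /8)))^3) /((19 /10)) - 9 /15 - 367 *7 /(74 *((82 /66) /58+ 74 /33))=-36184588203581398674152 /286131528051707849445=-126.46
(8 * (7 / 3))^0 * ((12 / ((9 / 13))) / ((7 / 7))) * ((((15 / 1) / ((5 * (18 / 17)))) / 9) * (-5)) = -2210 / 81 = -27.28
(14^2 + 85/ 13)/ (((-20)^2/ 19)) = 50027/ 5200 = 9.62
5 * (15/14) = 75/14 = 5.36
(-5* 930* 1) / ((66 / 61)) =-47275 / 11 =-4297.73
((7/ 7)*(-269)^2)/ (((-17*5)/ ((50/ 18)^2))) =-9045125/ 1377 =-6568.72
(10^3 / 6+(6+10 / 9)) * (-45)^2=351900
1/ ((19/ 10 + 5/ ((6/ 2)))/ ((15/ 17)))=450/ 1819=0.25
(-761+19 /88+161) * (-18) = 475029 /44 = 10796.11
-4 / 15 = -0.27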